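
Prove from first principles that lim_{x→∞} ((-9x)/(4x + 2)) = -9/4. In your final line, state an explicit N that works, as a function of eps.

Fix eps > 0. We seek N > 0 such that x > N implies |(-9x)/(4x + 2) + 9/4| < eps.
(-9x)/(4x + 2) + 9/4 = (4(-9x) − (-9)(4x + 2)) / (4(4x + 2)) = 18/(4(4x + 2)).
For x > 0 we have 4x + 2 > 4x, so |(-9x)/(4x + 2) + 9/4| = 18/(4(4x + 2)) < 18/(4·4x) = (9/8)/x.
Thus |(-9x)/(4x + 2) + 9/4| < eps whenever x > (9/8)/eps.
Take N = (9/8)/eps. If x > N then |(-9x)/(4x + 2) + 9/4| < (9/8)/x < eps.

N = (9/8)/eps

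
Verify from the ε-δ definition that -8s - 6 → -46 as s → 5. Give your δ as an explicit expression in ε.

δ = ε/8

Let ε > 0. We need δ > 0 so that 0 < |s − 5| < δ implies |(-8s - 6) + 46| < ε.
|(-8s - 6) + 46| = |-8s + 40| = 8|s − 5|.
So 8|s − 5| < ε exactly when |s − 5| < ε/8.
Choosing δ = ε/8 gives |(-8s - 6) + 46| = 8|s − 5| < ε whenever |s − 5| < δ.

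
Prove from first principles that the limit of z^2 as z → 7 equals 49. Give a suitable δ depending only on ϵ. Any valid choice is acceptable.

Fix ϵ > 0. We seek δ > 0 with 0 < |z − 7| < δ ⇒ |z^2 − 49| < ϵ.
Factor: z^2 − 49 = (z − 7)(z + 7), so |z^2 − 49| = |z − 7|·|z + 7|.
Restrict δ ≤ 1. Then |z − 7| < 1 gives |z| < 8, so by the triangle inequality |z + 7| ≤ 8 + 7 = 15.
Hence |z^2 − 49| ≤ 15|z − 7|, which is < ϵ once |z − 7| < ϵ/15.
Take δ = min(1, ϵ/15). If 0 < |z − 7| < δ then both bounds hold and |z^2 − 49| ≤ 15|z − 7| < 15·(ϵ/15) = ϵ.

δ = min(1, ϵ/15)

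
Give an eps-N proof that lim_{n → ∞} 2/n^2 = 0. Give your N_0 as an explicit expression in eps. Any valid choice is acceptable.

Let eps > 0. For n ≥ 1, |2/n^2 − 0| = 2/n^2.
2/n^2 < eps ⇔ n^2 > 2/eps ⇔ n > (2/eps)^{1/2}.
Take N_0 = (2/eps)^{1/2}. Then n > N_0 implies 2/n^2 < eps.

N_0 = (2/eps)^{1/2}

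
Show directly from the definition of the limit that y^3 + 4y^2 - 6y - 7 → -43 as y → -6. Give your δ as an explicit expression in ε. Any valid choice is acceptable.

δ = min(1, ε/69)

Let ε > 0 be given. We want δ > 0 such that 0 < |y + 6| < δ implies |(y^3 + 4y^2 - 6y - 7) + 43| < ε.
(y^3 + 4y^2 - 6y - 7) + 43 = y^3 + 4y^2 - 6y + 36 = (y + 6)(y^2 - 2y + 6).
So |(y^3 + 4y^2 - 6y - 7) + 43| = |y + 6|·|y^2 - 2y + 6|.
Require δ ≤ 1. Then |y + 6| < 1 gives |y| < 7, and by the triangle inequality |y^2 - 2y + 6| ≤ 7^2 + 2·7 + 6 = 69.
Hence |(y^3 + 4y^2 - 6y - 7) + 43| ≤ 69|y + 6| < ε provided |y + 6| < ε/69.
Take δ = min(1, ε/69). Then 0 < |y + 6| < δ gives both |y + 6| < 1 and |y + 6| < ε/69, so |(y^3 + 4y^2 - 6y - 7) + 43| < ε.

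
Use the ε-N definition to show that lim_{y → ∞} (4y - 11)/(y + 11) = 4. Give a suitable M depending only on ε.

M = 55/ε

Suppose ε > 0. We seek M > 0 such that y > M implies |(4y - 11)/(y + 11) − 4| < ε.
(4y - 11)/(y + 11) − 4 = ((4y - 11) − 4(y + 11)) / ((y + 11)) = -55/((y + 11)).
For y > 0 we have y + 11 > y, so |(4y - 11)/(y + 11) − 4| = 55/((y + 11)) < 55/(y) = 55/y.
Thus |(4y - 11)/(y + 11) − 4| < ε whenever y > 55/ε.
Take M = 55/ε. If y > M then |(4y - 11)/(y + 11) − 4| < 55/y < ε.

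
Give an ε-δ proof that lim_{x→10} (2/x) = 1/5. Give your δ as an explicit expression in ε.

Let ε > 0. We seek δ > 0 such that 0 < |x − 10| < δ implies |2/x − (1/5)| < ε.
|2/x − (1/5)| = 2·|10 − x|/(10·|x|) = 2|x − 10|/(10|x|).
Restrict δ ≤ 5. Then |x − 10| < 5 gives |x| > 5, so 10|x| > 50.
Then |2/x − (1/5)| < 2|x − 10|/50, which is < ε when |x − 10| < 25ε.
Take δ = min(5, 25ε). Then 0 < |x − 10| < δ gives both |x − 10| < 5 and |x − 10| < 25ε, so |2/x − (1/5)| < ε.

δ = min(5, 25ε)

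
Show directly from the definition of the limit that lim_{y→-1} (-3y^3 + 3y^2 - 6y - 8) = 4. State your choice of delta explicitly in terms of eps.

delta = min(2, eps/57)

Let eps > 0. We want delta > 0 such that 0 < |y + 1| < delta implies |(-3y^3 + 3y^2 - 6y - 8) − 4| < eps.
(-3y^3 + 3y^2 - 6y - 8) − 4 = -3y^3 + 3y^2 - 6y - 12 = (y + 1)(-3y^2 + 6y - 12).
So |(-3y^3 + 3y^2 - 6y - 8) − 4| = |y + 1|·|-3y^2 + 6y - 12|.
Require delta ≤ 2. Then |y + 1| < 2 gives |y| < 3, and by the triangle inequality |-3y^2 + 6y - 12| ≤ 3·3^2 + 6·3 + 12 = 57.
Hence |(-3y^3 + 3y^2 - 6y - 8) − 4| ≤ 57|y + 1| < eps provided |y + 1| < eps/57.
Take delta = min(2, eps/57). Then 0 < |y + 1| < delta gives both |y + 1| < 2 and |y + 1| < eps/57, so |(-3y^3 + 3y^2 - 6y - 8) − 4| < eps.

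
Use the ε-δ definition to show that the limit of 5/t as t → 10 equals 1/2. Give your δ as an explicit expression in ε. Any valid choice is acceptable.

Let ε > 0. We seek δ > 0 such that 0 < |t − 10| < δ implies |5/t − (1/2)| < ε.
|5/t − (1/2)| = 5·|10 − t|/(10·|t|) = 5|t − 10|/(10|t|).
Restrict δ ≤ 5. Then |t − 10| < 5 gives |t| > 5, so 10|t| > 50.
Then |5/t − (1/2)| < 5|t − 10|/50, which is < ε when |t − 10| < 10ε.
Take δ = min(5, 10ε). Then 0 < |t − 10| < δ gives both |t − 10| < 5 and |t − 10| < 10ε, so |5/t − (1/2)| < ε.

δ = min(5, 10ε)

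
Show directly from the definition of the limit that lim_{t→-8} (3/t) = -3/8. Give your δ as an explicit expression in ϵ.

δ = min(4, (32/3)ϵ)

Let ϵ > 0. We seek δ > 0 such that 0 < |t + 8| < δ implies |3/t + 3/8| < ϵ.
|3/t + 3/8| = 3·|-8 − t|/(8·|t|) = 3|t + 8|/(8|t|).
Restrict δ ≤ 4. Then |t + 8| < 4 gives |t| > 4, so 8|t| > 32.
Then |3/t + 3/8| < 3|t + 8|/32, which is < ϵ when |t + 8| < (32/3)ϵ.
Take δ = min(4, (32/3)ϵ). Then 0 < |t + 8| < δ gives both |t + 8| < 4 and |t + 8| < (32/3)ϵ, so |3/t + 3/8| < ϵ.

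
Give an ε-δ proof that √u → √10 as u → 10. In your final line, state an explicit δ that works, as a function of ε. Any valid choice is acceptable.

Let ε > 0 be given. We want δ > 0 such that 0 < |u − 10| < δ implies |√u − √10| < ε.
Rationalise: √u − √10 = (u − 10)/(√u + √10), so |√u − √10| = |u − 10|/(√u + √10).
Restrict δ ≤ 10 so that |u − 10| < 10 forces u > 0, and then √u + √10 > √10.
Hence |√u − √10| < |u − 10|/√10, which is < ε once |u − 10| < √10·ε.
Take δ = min(10, √10·ε). If 0 < |u − 10| < δ then u > 0 and |√u − √10| < |u − 10|/√10 < ε.

δ = min(10, √10·ε)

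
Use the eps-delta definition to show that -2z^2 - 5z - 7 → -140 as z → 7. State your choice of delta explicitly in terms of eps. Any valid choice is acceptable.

Fix eps > 0. We want delta > 0 such that 0 < |z − 7| < delta implies |(-2z^2 - 5z - 7) + 140| < eps.
(-2z^2 - 5z - 7) + 140 = -2z^2 - 5z + 133 = (z − 7)(-2z - 19).
So |(-2z^2 - 5z - 7) + 140| = |z − 7|·|-2z - 19|.
Assume first that |z − 7| < 2, so |z| < 9. Then |-2z - 19| ≤ 2·9 + 19 = 37.
Hence |(-2z^2 - 5z - 7) + 140| ≤ 37|z − 7| < eps provided |z − 7| < eps/37.
Take delta = min(2, eps/37). Then 0 < |z − 7| < delta gives both |z − 7| < 2 and |z − 7| < eps/37, so |(-2z^2 - 5z - 7) + 140| < eps.

delta = min(2, eps/37)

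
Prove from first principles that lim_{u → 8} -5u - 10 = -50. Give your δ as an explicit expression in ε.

Fix ε > 0. We need δ > 0 so that 0 < |u − 8| < δ implies |(-5u - 10) + 50| < ε.
|(-5u - 10) + 50| = |-5u + 40| = 5|u − 8|.
Thus it suffices that |u − 8| < ε/5.
Take δ = ε/5. If 0 < |u − 8| < δ then |(-5u - 10) + 50| = 5|u − 8| < 5·(ε/5) = ε.

δ = ε/5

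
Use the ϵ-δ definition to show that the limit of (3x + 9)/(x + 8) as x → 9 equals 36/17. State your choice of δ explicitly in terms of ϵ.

δ = min(17/2, (289/30)ϵ)

Let ϵ > 0. We want δ > 0 with 0 < |x − 9| < δ ⇒ |(3x + 9)/(x + 8) − (36/17)| < ϵ.
Combining over a common denominator, (3x + 9)/(x + 8) − (36/17) = [(3x + 9)·17 − 36·(x + 8)] / [17·(x + 8)] = 15(x − 9) / (17(x + 8)).
So |(3x + 9)/(x + 8) − (36/17)| = 15|x − 9| / (17·|x + 8|).
Require δ ≤ 17/2, so |x + 8| ≥ |17| − |x − 9| > 17 − 17/2 = 17/2.
Hence |(3x + 9)/(x + 8) − (36/17)| < 15|x − 9|/(17·(17/2)) = (30/289)|x − 9|, which is < ϵ once |x − 9| < (289/30)ϵ.
Take δ = min(17/2, (289/30)ϵ). Then 0 < |x − 9| < δ forces both bounds, so |(3x + 9)/(x + 8) − (36/17)| < ϵ.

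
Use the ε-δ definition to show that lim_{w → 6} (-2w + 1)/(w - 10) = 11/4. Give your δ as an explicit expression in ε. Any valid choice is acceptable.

Fix ε > 0. We want δ > 0 with 0 < |w − 6| < δ ⇒ |(-2w + 1)/(w - 10) − (11/4)| < ε.
Combining over a common denominator, (-2w + 1)/(w - 10) − (11/4) = [(-2w + 1)·(-4) − (-11)·(w - 10)] / [(-4)·(w - 10)] = 19(w − 6) / ((-4)(w - 10)).
So |(-2w + 1)/(w - 10) − (11/4)| = 19|w − 6| / (4·|w − 10|).
Require δ ≤ 2, so |w − 10| ≥ |-4| − |w − 6| > 4 − 2 = 2.
Hence |(-2w + 1)/(w - 10) − (11/4)| < 19|w − 6|/(4·2) = (19/8)|w − 6|, which is < ε once |w − 6| < (8/19)ε.
Take δ = min(2, (8/19)ε). Then 0 < |w − 6| < δ forces both bounds, so |(-2w + 1)/(w - 10) − (11/4)| < ε.

δ = min(2, (8/19)ε)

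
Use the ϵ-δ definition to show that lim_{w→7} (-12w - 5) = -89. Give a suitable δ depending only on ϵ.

Suppose ϵ > 0. We need δ > 0 so that 0 < |w − 7| < δ implies |(-12w - 5) + 89| < ϵ.
|(-12w - 5) + 89| = |-12w + 84| = 12|w − 7|.
So 12|w − 7| < ϵ exactly when |w − 7| < ϵ/12.
Choosing δ = ϵ/12 gives |(-12w - 5) + 89| = 12|w − 7| < ϵ whenever |w − 7| < δ.

δ = ϵ/12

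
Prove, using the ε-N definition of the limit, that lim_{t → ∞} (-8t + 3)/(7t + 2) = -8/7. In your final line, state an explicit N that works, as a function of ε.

N = (37/49)/ε

Let ε > 0. We seek N > 0 such that t > N implies |(-8t + 3)/(7t + 2) + 8/7| < ε.
(-8t + 3)/(7t + 2) + 8/7 = (7(-8t + 3) − (-8)(7t + 2)) / (7(7t + 2)) = 37/(7(7t + 2)).
For t > 0 we have 7t + 2 > 7t, so |(-8t + 3)/(7t + 2) + 8/7| = 37/(7(7t + 2)) < 37/(7·7t) = (37/49)/t.
Thus |(-8t + 3)/(7t + 2) + 8/7| < ε whenever t > (37/49)/ε.
Take N = (37/49)/ε. If t > N then |(-8t + 3)/(7t + 2) + 8/7| < (37/49)/t < ε.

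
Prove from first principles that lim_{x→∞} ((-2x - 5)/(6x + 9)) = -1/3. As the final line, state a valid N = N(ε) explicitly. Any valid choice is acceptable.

N = (1/3)/ε

Suppose ε > 0. We seek N > 0 such that x > N implies |(-2x - 5)/(6x + 9) + 1/3| < ε.
(-2x - 5)/(6x + 9) + 1/3 = (6(-2x - 5) − (-2)(6x + 9)) / (6(6x + 9)) = -12/(6(6x + 9)).
For x > 0 we have 6x + 9 > 6x, so |(-2x - 5)/(6x + 9) + 1/3| = 12/(6(6x + 9)) < 12/(6·6x) = (1/3)/x.
Thus |(-2x - 5)/(6x + 9) + 1/3| < ε whenever x > (1/3)/ε.
Take N = (1/3)/ε. If x > N then |(-2x - 5)/(6x + 9) + 1/3| < (1/3)/x < ε.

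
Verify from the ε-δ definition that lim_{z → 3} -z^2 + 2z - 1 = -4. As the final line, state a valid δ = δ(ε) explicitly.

δ = min(2, ε/6)

Suppose ε > 0. We want δ > 0 such that 0 < |z − 3| < δ implies |(-z^2 + 2z - 1) + 4| < ε.
(-z^2 + 2z - 1) + 4 = -z^2 + 2z + 3 = (z − 3)(-z - 1).
So |(-z^2 + 2z - 1) + 4| = |z − 3|·|-z - 1|.
Assume first that |z − 3| < 2, so |z| < 5. Then |-z - 1| ≤ 5 + 1 = 6.
Hence |(-z^2 + 2z - 1) + 4| ≤ 6|z − 3| < ε provided |z − 3| < ε/6.
Take δ = min(2, ε/6). Then 0 < |z − 3| < δ gives both |z − 3| < 2 and |z − 3| < ε/6, so |(-z^2 + 2z - 1) + 4| < ε.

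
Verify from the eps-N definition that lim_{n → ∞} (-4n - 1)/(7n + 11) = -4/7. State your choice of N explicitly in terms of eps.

N = (37/49)/eps

Let eps > 0 be given. For n ≥ 1, |(-4n - 1)/(7n + 11) + 4/7| = |37|/(7(7n + 11)) = 37/(7(7n + 11)).
Since 7n + 11 ≥ 7n for n ≥ 1, this is ≤ 37/(7·7n) = (37/49)/n.
So |(-4n - 1)/(7n + 11) + 4/7| < eps whenever n > (37/49)/eps.
Take N = (37/49)/eps. If n > N then |(-4n - 1)/(7n + 11) + 4/7| ≤ (37/49)/n < eps.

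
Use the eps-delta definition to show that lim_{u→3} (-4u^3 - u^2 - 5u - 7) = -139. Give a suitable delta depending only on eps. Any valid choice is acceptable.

Let eps > 0 be given. We want delta > 0 such that 0 < |u − 3| < delta implies |(-4u^3 - u^2 - 5u - 7) + 139| < eps.
(-4u^3 - u^2 - 5u - 7) + 139 = -4u^3 - u^2 - 5u + 132 = (u − 3)(-4u^2 - 13u - 44).
So |(-4u^3 - u^2 - 5u - 7) + 139| = |u − 3|·|-4u^2 - 13u - 44|.
Assume first that |u − 3| < 2, so |u| < 5. Then |-4u^2 - 13u - 44| ≤ 4·5^2 + 13·5 + 44 = 209.
Hence |(-4u^3 - u^2 - 5u - 7) + 139| ≤ 209|u − 3| < eps provided |u − 3| < eps/209.
Choosing delta = min(2, eps/209) ensures both conditions, hence |(-4u^3 - u^2 - 5u - 7) + 139| < eps.

delta = min(2, eps/209)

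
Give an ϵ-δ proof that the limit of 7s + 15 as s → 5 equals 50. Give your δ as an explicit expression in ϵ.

Let ϵ > 0 be given. We need δ > 0 so that 0 < |s − 5| < δ implies |(7s + 15) − 50| < ϵ.
Since (7s + 15) − 50 = 7(s − 5), we have |(7s + 15) − 50| = 7|s − 5|.
So 7|s − 5| < ϵ exactly when |s − 5| < ϵ/7.
Choosing δ = ϵ/7 gives |(7s + 15) − 50| = 7|s − 5| < ϵ whenever |s − 5| < δ.

δ = ϵ/7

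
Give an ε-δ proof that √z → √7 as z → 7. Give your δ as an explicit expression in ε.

Fix ε > 0. We want δ > 0 such that 0 < |z − 7| < δ implies |√z − √7| < ε.
Multiplying by the conjugate, |√z − √7| = |z − 7|/(√z + √7).
Restrict δ ≤ 7 so that |z − 7| < 7 forces z > 0, and then √z + √7 > √7.
Hence |√z − √7| < |z − 7|/√7, which is < ε once |z − 7| < √7·ε.
Take δ = min(7, √7·ε). If 0 < |z − 7| < δ then z > 0 and |√z − √7| < |z − 7|/√7 < ε.

δ = min(7, √7·ε)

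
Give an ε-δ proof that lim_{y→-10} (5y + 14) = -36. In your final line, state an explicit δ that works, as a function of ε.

Let ε > 0. We need δ > 0 so that 0 < |y + 10| < δ implies |(5y + 14) + 36| < ε.
Since (5y + 14) + 36 = 5(y + 10), we have |(5y + 14) + 36| = 5|y + 10|.
Thus it suffices that |y + 10| < ε/5.
Choosing δ = ε/5 gives |(5y + 14) + 36| = 5|y + 10| < ε whenever |y + 10| < δ.

δ = ε/5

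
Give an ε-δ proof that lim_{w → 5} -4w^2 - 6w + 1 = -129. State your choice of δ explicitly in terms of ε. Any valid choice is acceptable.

δ = min(1, ε/50)

Suppose ε > 0. We want δ > 0 such that 0 < |w − 5| < δ implies |(-4w^2 - 6w + 1) + 129| < ε.
(-4w^2 - 6w + 1) + 129 = -4w^2 - 6w + 130 = (w − 5)(-4w - 26).
So |(-4w^2 - 6w + 1) + 129| = |w − 5|·|-4w - 26|.
Require δ ≤ 1. Then |w − 5| < 1 gives |w| < 6, and by the triangle inequality |-4w - 26| ≤ 4·6 + 26 = 50.
Hence |(-4w^2 - 6w + 1) + 129| ≤ 50|w − 5| < ε provided |w − 5| < ε/50.
Choosing δ = min(1, ε/50) ensures both conditions, hence |(-4w^2 - 6w + 1) + 129| < ε.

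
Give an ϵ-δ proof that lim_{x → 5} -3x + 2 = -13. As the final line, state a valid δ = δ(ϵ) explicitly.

Fix ϵ > 0. We need δ > 0 so that 0 < |x − 5| < δ implies |(-3x + 2) + 13| < ϵ.
|(-3x + 2) + 13| = |-3x + 15| = 3|x − 5|.
So 3|x − 5| < ϵ exactly when |x − 5| < ϵ/3.
Take δ = ϵ/3. If 0 < |x − 5| < δ then |(-3x + 2) + 13| = 3|x − 5| < 3·(ϵ/3) = ϵ.

δ = ϵ/3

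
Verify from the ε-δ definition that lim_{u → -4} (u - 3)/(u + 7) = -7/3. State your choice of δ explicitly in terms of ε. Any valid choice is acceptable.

δ = min(3/2, (9/20)ε)

Let ε > 0. We want δ > 0 with 0 < |u + 4| < δ ⇒ |(u - 3)/(u + 7) + 7/3| < ε.
Combining over a common denominator, (u - 3)/(u + 7) + 7/3 = [(u - 3)·3 − (-7)·(u + 7)] / [3·(u + 7)] = 10(u + 4) / (3(u + 7)).
So |(u - 3)/(u + 7) + 7/3| = 10|u + 4| / (3·|u + 7|).
Require δ ≤ 3/2, so |u + 7| ≥ |3| − |u + 4| > 3 − 3/2 = 3/2.
Hence |(u - 3)/(u + 7) + 7/3| < 10|u + 4|/(3·(3/2)) = (20/9)|u + 4|, which is < ε once |u + 4| < (9/20)ε.
Take δ = min(3/2, (9/20)ε). Then 0 < |u + 4| < δ forces both bounds, so |(u - 3)/(u + 7) + 7/3| < ε.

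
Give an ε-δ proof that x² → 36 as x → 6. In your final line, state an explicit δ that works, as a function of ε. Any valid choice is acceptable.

δ = min(2, ε/14)

Fix ε > 0. We seek δ > 0 with 0 < |x − 6| < δ ⇒ |x² − 36| < ε.
Factor: x² − 36 = (x − 6)(x + 6), so |x² − 36| = |x − 6|·|x + 6|.
Impose δ ≤ 2 so that |x| < 8; then |x + 6| ≤ 14.
Hence |x² − 36| ≤ 14|x − 6|, which is < ε once |x − 6| < ε/14.
Take δ = min(2, ε/14). If 0 < |x − 6| < δ then both bounds hold and |x² − 36| ≤ 14|x − 6| < 14·(ε/14) = ε.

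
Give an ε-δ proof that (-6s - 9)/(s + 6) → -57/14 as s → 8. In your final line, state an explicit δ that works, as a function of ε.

δ = min(7, (98/27)ε)

Suppose ε > 0. We want δ > 0 with 0 < |s − 8| < δ ⇒ |(-6s - 9)/(s + 6) + 57/14| < ε.
Combining over a common denominator, (-6s - 9)/(s + 6) + 57/14 = [(-6s - 9)·14 − (-57)·(s + 6)] / [14·(s + 6)] = -27(s − 8) / (14(s + 6)).
So |(-6s - 9)/(s + 6) + 57/14| = 27|s − 8| / (14·|s + 6|).
Restrict δ ≤ 7. Then |s − 8| < 7 gives |s + 6| = |(s − 8) + 14| ≥ 14 − 7 = 7.
Hence |(-6s - 9)/(s + 6) + 57/14| < 27|s − 8|/(14·7) = (27/98)|s − 8|, which is < ε once |s − 8| < (98/27)ε.
Take δ = min(7, (98/27)ε). Then 0 < |s − 8| < δ forces both bounds, so |(-6s - 9)/(s + 6) + 57/14| < ε.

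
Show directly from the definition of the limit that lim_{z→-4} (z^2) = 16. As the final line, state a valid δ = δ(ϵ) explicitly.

δ = min(2, ϵ/10)

Suppose ϵ > 0. We seek δ > 0 with 0 < |z + 4| < δ ⇒ |z^2 − 16| < ϵ.
Factor: z^2 − 16 = (z + 4)(z - 4), so |z^2 − 16| = |z + 4|·|z - 4|.
Impose δ ≤ 2 so that |z| < 6; then |z - 4| ≤ 10.
Hence |z^2 − 16| ≤ 10|z + 4|, which is < ϵ once |z + 4| < ϵ/10.
Take δ = min(2, ϵ/10). If 0 < |z + 4| < δ then both bounds hold and |z^2 − 16| ≤ 10|z + 4| < 10·(ϵ/10) = ϵ.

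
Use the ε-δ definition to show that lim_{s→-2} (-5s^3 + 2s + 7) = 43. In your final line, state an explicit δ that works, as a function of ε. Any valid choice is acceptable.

δ = min(1, ε/93)

Let ε > 0. We want δ > 0 such that 0 < |s + 2| < δ implies |(-5s^3 + 2s + 7) − 43| < ε.
(-5s^3 + 2s + 7) − 43 = -5s^3 + 2s - 36 = (s + 2)(-5s^2 + 10s - 18).
So |(-5s^3 + 2s + 7) − 43| = |s + 2|·|-5s^2 + 10s - 18|.
Require δ ≤ 1. Then |s + 2| < 1 gives |s| < 3, and by the triangle inequality |-5s^2 + 10s - 18| ≤ 5·3^2 + 10·3 + 18 = 93.
Hence |(-5s^3 + 2s + 7) − 43| ≤ 93|s + 2| < ε provided |s + 2| < ε/93.
Take δ = min(1, ε/93). Then 0 < |s + 2| < δ gives both |s + 2| < 1 and |s + 2| < ε/93, so |(-5s^3 + 2s + 7) − 43| < ε.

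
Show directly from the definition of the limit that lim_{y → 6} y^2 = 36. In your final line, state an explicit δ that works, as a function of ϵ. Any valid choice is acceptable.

δ = min(2, ϵ/14)

Let ϵ > 0 be given. We seek δ > 0 with 0 < |y − 6| < δ ⇒ |y^2 − 36| < ϵ.
Factor: y^2 − 36 = (y − 6)(y + 6), so |y^2 − 36| = |y − 6|·|y + 6|.
Restrict δ ≤ 2. Then |y − 6| < 2 gives |y| < 8, so by the triangle inequality |y + 6| ≤ 8 + 6 = 14.
Hence |y^2 − 36| ≤ 14|y − 6|, which is < ϵ once |y − 6| < ϵ/14.
Take δ = min(2, ϵ/14). If 0 < |y − 6| < δ then both bounds hold and |y^2 − 36| ≤ 14|y − 6| < 14·(ϵ/14) = ϵ.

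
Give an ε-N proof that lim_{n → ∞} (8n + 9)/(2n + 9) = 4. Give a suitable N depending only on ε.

Fix ε > 0. For n ≥ 1, |(8n + 9)/(2n + 9) − 4| = |-54|/(2(2n + 9)) = 54/(2(2n + 9)).
Since 2n + 9 ≥ 2n for n ≥ 1, this is ≤ 54/(2·2n) = (27/2)/n.
So |(8n + 9)/(2n + 9) − 4| < ε whenever n > (27/2)/ε.
Take N = (27/2)/ε. If n > N then |(8n + 9)/(2n + 9) − 4| ≤ (27/2)/n < ε.

N = (27/2)/ε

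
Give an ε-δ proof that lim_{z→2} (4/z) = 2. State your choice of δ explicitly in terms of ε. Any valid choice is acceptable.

Let ε > 0. We seek δ > 0 such that 0 < |z − 2| < δ implies |4/z − 2| < ε.
|4/z − 2| = 4·|2 − z|/(2·|z|) = 4|z − 2|/(2|z|).
Restrict δ ≤ 1. Then |z − 2| < 1 gives |z| > 1, so 2|z| > 2.
Then |4/z − 2| < 4|z − 2|/2, which is < ε when |z − 2| < (1/2)ε.
Take δ = min(1, (1/2)ε). Then 0 < |z − 2| < δ gives both |z − 2| < 1 and |z − 2| < (1/2)ε, so |4/z − 2| < ε.

δ = min(1, (1/2)ε)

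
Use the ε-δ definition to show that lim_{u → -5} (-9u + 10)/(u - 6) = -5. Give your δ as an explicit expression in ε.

δ = min(11/2, (11/8)ε)

Fix ε > 0. We want δ > 0 with 0 < |u + 5| < δ ⇒ |(-9u + 10)/(u - 6) + 5| < ε.
Combining over a common denominator, (-9u + 10)/(u - 6) + 5 = [(-9u + 10)·(-11) − 55·(u - 6)] / [(-11)·(u - 6)] = 44(u + 5) / ((-11)(u - 6)).
So |(-9u + 10)/(u - 6) + 5| = 44|u + 5| / (11·|u − 6|).
Restrict δ ≤ 11/2. Then |u + 5| < 11/2 gives |u − 6| = |(u + 5) + (-11)| ≥ 11 − 11/2 = 11/2.
Hence |(-9u + 10)/(u - 6) + 5| < 44|u + 5|/(11·(11/2)) = (8/11)|u + 5|, which is < ε once |u + 5| < (11/8)ε.
Take δ = min(11/2, (11/8)ε). Then 0 < |u + 5| < δ forces both bounds, so |(-9u + 10)/(u - 6) + 5| < ε.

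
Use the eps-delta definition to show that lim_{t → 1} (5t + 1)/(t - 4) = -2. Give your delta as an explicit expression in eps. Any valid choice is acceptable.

Fix eps > 0. We want delta > 0 with 0 < |t − 1| < delta ⇒ |(5t + 1)/(t - 4) + 2| < eps.
Combining over a common denominator, (5t + 1)/(t - 4) + 2 = [(5t + 1)·(-3) − 6·(t - 4)] / [(-3)·(t - 4)] = -21(t − 1) / ((-3)(t - 4)).
So |(5t + 1)/(t - 4) + 2| = 21|t − 1| / (3·|t − 4|).
Require delta ≤ 3/2, so |t − 4| ≥ |-3| − |t − 1| > 3 − 3/2 = 3/2.
Hence |(5t + 1)/(t - 4) + 2| < 21|t − 1|/(3·(3/2)) = (14/3)|t − 1|, which is < eps once |t − 1| < (3/14)eps.
Take delta = min(3/2, (3/14)eps). Then 0 < |t − 1| < delta forces both bounds, so |(5t + 1)/(t - 4) + 2| < eps.

delta = min(3/2, (3/14)eps)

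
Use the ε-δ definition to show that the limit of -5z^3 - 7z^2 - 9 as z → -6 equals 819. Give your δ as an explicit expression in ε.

Let ε > 0. We want δ > 0 such that 0 < |z + 6| < δ implies |(-5z^3 - 7z^2 - 9) − 819| < ε.
(-5z^3 - 7z^2 - 9) − 819 = -5z^3 - 7z^2 - 828 = (z + 6)(-5z^2 + 23z - 138).
So |(-5z^3 - 7z^2 - 9) − 819| = |z + 6|·|-5z^2 + 23z - 138|.
Require δ ≤ 1. Then |z + 6| < 1 gives |z| < 7, and by the triangle inequality |-5z^2 + 23z - 138| ≤ 5·7^2 + 23·7 + 138 = 544.
Hence |(-5z^3 - 7z^2 - 9) − 819| ≤ 544|z + 6| < ε provided |z + 6| < ε/544.
Take δ = min(1, ε/544). Then 0 < |z + 6| < δ gives both |z + 6| < 1 and |z + 6| < ε/544, so |(-5z^3 - 7z^2 - 9) − 819| < ε.

δ = min(1, ε/544)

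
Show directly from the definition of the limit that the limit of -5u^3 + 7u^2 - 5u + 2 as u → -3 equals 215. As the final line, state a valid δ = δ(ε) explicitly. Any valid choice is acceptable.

Let ε > 0 be given. We want δ > 0 such that 0 < |u + 3| < δ implies |(-5u^3 + 7u^2 - 5u + 2) − 215| < ε.
(-5u^3 + 7u^2 - 5u + 2) − 215 = -5u^3 + 7u^2 - 5u - 213 = (u + 3)(-5u^2 + 22u - 71).
So |(-5u^3 + 7u^2 - 5u + 2) − 215| = |u + 3|·|-5u^2 + 22u - 71|.
Require δ ≤ 1. Then |u + 3| < 1 gives |u| < 4, and by the triangle inequality |-5u^2 + 22u - 71| ≤ 5·4^2 + 22·4 + 71 = 239.
Hence |(-5u^3 + 7u^2 - 5u + 2) − 215| ≤ 239|u + 3| < ε provided |u + 3| < ε/239.
Take δ = min(1, ε/239). Then 0 < |u + 3| < δ gives both |u + 3| < 1 and |u + 3| < ε/239, so |(-5u^3 + 7u^2 - 5u + 2) − 215| < ε.

δ = min(1, ε/239)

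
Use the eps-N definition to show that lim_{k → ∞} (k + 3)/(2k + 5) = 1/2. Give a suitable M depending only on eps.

M = (1/4)/eps

Fix eps > 0. For k ≥ 1, |(k + 3)/(2k + 5) − (1/2)| = |1|/(2(2k + 5)) = 1/(2(2k + 5)).
Since 2k + 5 ≥ 2k for k ≥ 1, this is ≤ 1/(2·2k) = (1/4)/k.
So |(k + 3)/(2k + 5) − (1/2)| < eps whenever k > (1/4)/eps.
Take M = (1/4)/eps. If k > M then |(k + 3)/(2k + 5) − (1/2)| ≤ (1/4)/k < eps.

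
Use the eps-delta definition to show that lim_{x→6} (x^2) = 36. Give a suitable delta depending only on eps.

Let eps > 0 be given. We seek delta > 0 with 0 < |x − 6| < delta ⇒ |x^2 − 36| < eps.
Factor: x^2 − 36 = (x − 6)(x + 6), so |x^2 − 36| = |x − 6|·|x + 6|.
Impose delta ≤ 1 so that |x| < 7; then |x + 6| ≤ 13.
Hence |x^2 − 36| ≤ 13|x − 6|, which is < eps once |x − 6| < eps/13.
Take delta = min(1, eps/13). If 0 < |x − 6| < delta then both bounds hold and |x^2 − 36| ≤ 13|x − 6| < 13·(eps/13) = eps.

delta = min(1, eps/13)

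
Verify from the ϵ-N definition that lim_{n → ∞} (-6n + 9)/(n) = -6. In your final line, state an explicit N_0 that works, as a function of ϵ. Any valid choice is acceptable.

Let ϵ > 0 be given. For n ≥ 1, |(-6n + 9)/(n) + 6| = |9|/((n)) = 9/((n)).
Since n ≥ n for n ≥ 1, this is ≤ 9/(n) = 9/n.
So |(-6n + 9)/(n) + 6| < ϵ whenever n > 9/ϵ.
Take N_0 = 9/ϵ. If n > N_0 then |(-6n + 9)/(n) + 6| ≤ 9/n < ϵ.

N_0 = 9/ϵ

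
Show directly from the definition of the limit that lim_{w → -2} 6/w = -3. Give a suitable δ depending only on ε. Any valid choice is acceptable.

Let ε > 0 be given. We seek δ > 0 such that 0 < |w + 2| < δ implies |6/w + 3| < ε.
|6/w + 3| = 6·|-2 − w|/(2·|w|) = 6|w + 2|/(2|w|).
Require δ ≤ 1 so that |w| > 2 − 1 = 1, hence 2|w| > 2.
Then |6/w + 3| < 6|w + 2|/2, which is < ε when |w + 2| < (1/3)ε.
Take δ = min(1, (1/3)ε). Then 0 < |w + 2| < δ gives both |w + 2| < 1 and |w + 2| < (1/3)ε, so |6/w + 3| < ε.

δ = min(1, (1/3)ε)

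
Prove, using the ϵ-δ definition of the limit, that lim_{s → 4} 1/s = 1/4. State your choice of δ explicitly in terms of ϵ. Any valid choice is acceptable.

Let ϵ > 0 be given. We seek δ > 0 such that 0 < |s − 4| < δ implies |1/s − (1/4)| < ϵ.
|1/s − (1/4)| = |4 − s|/(4·|s|) = |s − 4|/(4|s|).
Require δ ≤ 2 so that |s| > 4 − 2 = 2, hence 4|s| > 8.
Then |1/s − (1/4)| < |s − 4|/8, which is < ϵ when |s − 4| < 8ϵ.
Take δ = min(2, 8ϵ). Then 0 < |s − 4| < δ gives both |s − 4| < 2 and |s − 4| < 8ϵ, so |1/s − (1/4)| < ϵ.

δ = min(2, 8ϵ)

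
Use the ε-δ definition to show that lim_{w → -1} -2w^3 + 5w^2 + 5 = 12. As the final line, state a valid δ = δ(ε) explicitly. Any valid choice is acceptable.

Suppose ε > 0. We want δ > 0 such that 0 < |w + 1| < δ implies |(-2w^3 + 5w^2 + 5) − 12| < ε.
(-2w^3 + 5w^2 + 5) − 12 = -2w^3 + 5w^2 - 7 = (w + 1)(-2w^2 + 7w - 7).
So |(-2w^3 + 5w^2 + 5) − 12| = |w + 1|·|-2w^2 + 7w - 7|.
Assume first that |w + 1| < 1, so |w| < 2. Then |-2w^2 + 7w - 7| ≤ 2·2^2 + 7·2 + 7 = 29.
Hence |(-2w^3 + 5w^2 + 5) − 12| ≤ 29|w + 1| < ε provided |w + 1| < ε/29.
Choosing δ = min(1, ε/29) ensures both conditions, hence |(-2w^3 + 5w^2 + 5) − 12| < ε.

δ = min(1, ε/29)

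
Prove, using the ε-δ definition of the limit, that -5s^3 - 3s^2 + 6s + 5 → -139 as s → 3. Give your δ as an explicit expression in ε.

Suppose ε > 0. We want δ > 0 such that 0 < |s − 3| < δ implies |(-5s^3 - 3s^2 + 6s + 5) + 139| < ε.
(-5s^3 - 3s^2 + 6s + 5) + 139 = -5s^3 - 3s^2 + 6s + 144 = (s − 3)(-5s^2 - 18s - 48).
So |(-5s^3 - 3s^2 + 6s + 5) + 139| = |s − 3|·|-5s^2 - 18s - 48|.
Require δ ≤ 2. Then |s − 3| < 2 gives |s| < 5, and by the triangle inequality |-5s^2 - 18s - 48| ≤ 5·5^2 + 18·5 + 48 = 263.
Hence |(-5s^3 - 3s^2 + 6s + 5) + 139| ≤ 263|s − 3| < ε provided |s − 3| < ε/263.
Choosing δ = min(2, ε/263) ensures both conditions, hence |(-5s^3 - 3s^2 + 6s + 5) + 139| < ε.

δ = min(2, ε/263)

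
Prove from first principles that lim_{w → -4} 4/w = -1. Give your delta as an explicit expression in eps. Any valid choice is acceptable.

Let eps > 0 be given. We seek delta > 0 such that 0 < |w + 4| < delta implies |4/w + 1| < eps.
|4/w + 1| = 4·|-4 − w|/(4·|w|) = 4|w + 4|/(4|w|).
Require delta ≤ 2 so that |w| > 4 − 2 = 2, hence 4|w| > 8.
Then |4/w + 1| < 4|w + 4|/8, which is < eps when |w + 4| < 2eps.
Take delta = min(2, 2eps). Then 0 < |w + 4| < delta gives both |w + 4| < 2 and |w + 4| < 2eps, so |4/w + 1| < eps.

delta = min(2, 2eps)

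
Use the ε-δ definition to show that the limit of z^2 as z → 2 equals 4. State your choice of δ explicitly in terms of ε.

Let ε > 0. We seek δ > 0 with 0 < |z − 2| < δ ⇒ |z^2 − 4| < ε.
Factor: z^2 − 4 = (z − 2)(z + 2), so |z^2 − 4| = |z − 2|·|z + 2|.
Impose δ ≤ 1 so that |z| < 3; then |z + 2| ≤ 5.
Hence |z^2 − 4| ≤ 5|z − 2|, which is < ε once |z − 2| < ε/5.
Take δ = min(1, ε/5). If 0 < |z − 2| < δ then both bounds hold and |z^2 − 4| ≤ 5|z − 2| < 5·(ε/5) = ε.

δ = min(1, ε/5)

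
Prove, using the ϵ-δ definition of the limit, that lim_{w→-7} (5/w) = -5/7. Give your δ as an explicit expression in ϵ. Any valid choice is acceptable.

δ = min(7/2, (49/10)ϵ)

Let ϵ > 0. We seek δ > 0 such that 0 < |w + 7| < δ implies |5/w + 5/7| < ϵ.
|5/w + 5/7| = 5·|-7 − w|/(7·|w|) = 5|w + 7|/(7|w|).
Restrict δ ≤ 7/2. Then |w + 7| < 7/2 gives |w| > 7/2, so 7|w| > 49/2.
Then |5/w + 5/7| < 5|w + 7|/(49/2), which is < ϵ when |w + 7| < (49/10)ϵ.
Take δ = min(7/2, (49/10)ϵ). Then 0 < |w + 7| < δ gives both |w + 7| < 7/2 and |w + 7| < (49/10)ϵ, so |5/w + 5/7| < ϵ.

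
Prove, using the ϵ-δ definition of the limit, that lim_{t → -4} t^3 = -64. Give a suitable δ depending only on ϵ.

δ = min(1, ϵ/61)

Let ϵ > 0 be given. We seek δ > 0 with 0 < |t + 4| < δ ⇒ |t^3 + 64| < ϵ.
Factor: t^3 + 64 = (t + 4)(t^2 - 4t + 16), so |t^3 + 64| = |t + 4|·|t^2 - 4t + 16|.
Impose δ ≤ 1 so that |t| < 5; then |t^2 - 4t + 16| ≤ 61.
Hence |t^3 + 64| ≤ 61|t + 4|, which is < ϵ once |t + 4| < ϵ/61.
Take δ = min(1, ϵ/61). If 0 < |t + 4| < δ then both bounds hold and |t^3 + 64| ≤ 61|t + 4| < 61·(ϵ/61) = ϵ.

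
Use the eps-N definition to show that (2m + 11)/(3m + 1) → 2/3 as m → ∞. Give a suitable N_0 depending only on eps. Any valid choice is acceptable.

Let eps > 0. For m ≥ 1, |(2m + 11)/(3m + 1) − (2/3)| = |31|/(3(3m + 1)) = 31/(3(3m + 1)).
Since 3m + 1 ≥ 3m for m ≥ 1, this is ≤ 31/(3·3m) = (31/9)/m.
So |(2m + 11)/(3m + 1) − (2/3)| < eps whenever m > (31/9)/eps.
Take N_0 = (31/9)/eps. If m > N_0 then |(2m + 11)/(3m + 1) − (2/3)| ≤ (31/9)/m < eps.

N_0 = (31/9)/eps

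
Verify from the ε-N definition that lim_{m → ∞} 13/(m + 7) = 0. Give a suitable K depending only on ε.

K = 13/ε

Suppose ε > 0. For m ≥ 1, |13/(m + 7) − 0| = 13/(m + 7) ≤ 13/m.
We need 13/m < ε, i.e. m > 13/ε.
Take K = 13/ε. If m > K then |13/(m + 7)| ≤ 13/m < ε.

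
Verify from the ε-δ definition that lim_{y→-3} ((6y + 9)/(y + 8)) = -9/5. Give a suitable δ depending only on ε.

Fix ε > 0. We want δ > 0 with 0 < |y + 3| < δ ⇒ |(6y + 9)/(y + 8) + 9/5| < ε.
Combining over a common denominator, (6y + 9)/(y + 8) + 9/5 = [(6y + 9)·5 − (-9)·(y + 8)] / [5·(y + 8)] = 39(y + 3) / (5(y + 8)).
So |(6y + 9)/(y + 8) + 9/5| = 39|y + 3| / (5·|y + 8|).
Require δ ≤ 5/2, so |y + 8| ≥ |5| − |y + 3| > 5 − 5/2 = 5/2.
Hence |(6y + 9)/(y + 8) + 9/5| < 39|y + 3|/(5·(5/2)) = (78/25)|y + 3|, which is < ε once |y + 3| < (25/78)ε.
Take δ = min(5/2, (25/78)ε). Then 0 < |y + 3| < δ forces both bounds, so |(6y + 9)/(y + 8) + 9/5| < ε.

δ = min(5/2, (25/78)ε)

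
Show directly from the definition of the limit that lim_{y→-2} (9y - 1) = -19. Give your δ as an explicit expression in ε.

Let ε > 0 be given. We need δ > 0 so that 0 < |y + 2| < δ implies |(9y - 1) + 19| < ε.
|(9y - 1) + 19| = |9y + 18| = 9|y + 2|.
Thus it suffices that |y + 2| < ε/9.
Choosing δ = ε/9 gives |(9y - 1) + 19| = 9|y + 2| < ε whenever |y + 2| < δ.

δ = ε/9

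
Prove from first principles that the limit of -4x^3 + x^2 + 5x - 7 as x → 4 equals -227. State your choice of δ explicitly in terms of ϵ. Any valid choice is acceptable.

Suppose ϵ > 0. We want δ > 0 such that 0 < |x − 4| < δ implies |(-4x^3 + x^2 + 5x - 7) + 227| < ϵ.
(-4x^3 + x^2 + 5x - 7) + 227 = -4x^3 + x^2 + 5x + 220 = (x − 4)(-4x^2 - 15x - 55).
So |(-4x^3 + x^2 + 5x - 7) + 227| = |x − 4|·|-4x^2 - 15x - 55|.
Require δ ≤ 1. Then |x − 4| < 1 gives |x| < 5, and by the triangle inequality |-4x^2 - 15x - 55| ≤ 4·5^2 + 15·5 + 55 = 230.
Hence |(-4x^3 + x^2 + 5x - 7) + 227| ≤ 230|x − 4| < ϵ provided |x − 4| < ϵ/230.
Take δ = min(1, ϵ/230). Then 0 < |x − 4| < δ gives both |x − 4| < 1 and |x − 4| < ϵ/230, so |(-4x^3 + x^2 + 5x - 7) + 227| < ϵ.

δ = min(1, ϵ/230)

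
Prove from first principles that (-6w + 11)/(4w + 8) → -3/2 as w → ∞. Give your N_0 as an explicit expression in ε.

Fix ε > 0. We seek N_0 > 0 such that w > N_0 implies |(-6w + 11)/(4w + 8) + 3/2| < ε.
(-6w + 11)/(4w + 8) + 3/2 = (4(-6w + 11) − (-6)(4w + 8)) / (4(4w + 8)) = 92/(4(4w + 8)).
For w > 0 we have 4w + 8 > 4w, so |(-6w + 11)/(4w + 8) + 3/2| = 92/(4(4w + 8)) < 92/(4·4w) = (23/4)/w.
Thus |(-6w + 11)/(4w + 8) + 3/2| < ε whenever w > (23/4)/ε.
Take N_0 = (23/4)/ε. If w > N_0 then |(-6w + 11)/(4w + 8) + 3/2| < (23/4)/w < ε.

N_0 = (23/4)/ε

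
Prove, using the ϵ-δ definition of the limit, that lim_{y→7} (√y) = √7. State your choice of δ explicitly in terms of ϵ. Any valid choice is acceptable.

Suppose ϵ > 0. We want δ > 0 such that 0 < |y − 7| < δ implies |√y − √7| < ϵ.
Rationalise: √y − √7 = (y − 7)/(√y + √7), so |√y − √7| = |y − 7|/(√y + √7).
Restrict δ ≤ 7 so that |y − 7| < 7 forces y > 0, and then √y + √7 > √7.
Hence |√y − √7| < |y − 7|/√7, which is < ϵ once |y − 7| < √7·ϵ.
Take δ = min(7, √7·ϵ). If 0 < |y − 7| < δ then y > 0 and |√y − √7| < |y − 7|/√7 < ϵ.

δ = min(7, √7·ϵ)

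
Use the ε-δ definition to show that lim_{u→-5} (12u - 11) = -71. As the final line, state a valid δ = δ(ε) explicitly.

δ = ε/12

Let ε > 0. We need δ > 0 so that 0 < |u + 5| < δ implies |(12u - 11) + 71| < ε.
Since (12u - 11) + 71 = 12(u + 5), we have |(12u - 11) + 71| = 12|u + 5|.
So 12|u + 5| < ε exactly when |u + 5| < ε/12.
Choosing δ = ε/12 gives |(12u - 11) + 71| = 12|u + 5| < ε whenever |u + 5| < δ.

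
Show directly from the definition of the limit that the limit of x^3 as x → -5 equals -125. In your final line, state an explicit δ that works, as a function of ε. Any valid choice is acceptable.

Let ε > 0. We seek δ > 0 with 0 < |x + 5| < δ ⇒ |x^3 + 125| < ε.
Factor: x^3 + 125 = (x + 5)(x^2 - 5x + 25), so |x^3 + 125| = |x + 5|·|x^2 - 5x + 25|.
Restrict δ ≤ 1. Then |x + 5| < 1 gives |x| < 6, so by the triangle inequality |x^2 - 5x + 25| ≤ 6^2 + 5·6 + 25 = 91.
Hence |x^3 + 125| ≤ 91|x + 5|, which is < ε once |x + 5| < ε/91.
Take δ = min(1, ε/91). If 0 < |x + 5| < δ then both bounds hold and |x^3 + 125| ≤ 91|x + 5| < 91·(ε/91) = ε.

δ = min(1, ε/91)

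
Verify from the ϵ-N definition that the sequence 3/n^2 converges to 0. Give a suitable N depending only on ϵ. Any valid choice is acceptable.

N = (3/ϵ)^{1/2}

Suppose ϵ > 0. For n ≥ 1, |3/n^2 − 0| = 3/n^2.
3/n^2 < ϵ ⇔ n^2 > 3/ϵ ⇔ n > (3/ϵ)^{1/2}.
Take N = (3/ϵ)^{1/2}. Then n > N implies 3/n^2 < ϵ.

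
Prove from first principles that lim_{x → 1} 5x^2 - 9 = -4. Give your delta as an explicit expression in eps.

Let eps > 0 be given. We want delta > 0 such that 0 < |x − 1| < delta implies |(5x^2 - 9) + 4| < eps.
(5x^2 - 9) + 4 = 5x^2 - 5 = (x − 1)(5x + 5).
So |(5x^2 - 9) + 4| = |x − 1|·|5x + 5|.
Assume first that |x − 1| < 1, so |x| < 2. Then |5x + 5| ≤ 5·2 + 5 = 15.
Hence |(5x^2 - 9) + 4| ≤ 15|x − 1| < eps provided |x − 1| < eps/15.
Choosing delta = min(1, eps/15) ensures both conditions, hence |(5x^2 - 9) + 4| < eps.

delta = min(1, eps/15)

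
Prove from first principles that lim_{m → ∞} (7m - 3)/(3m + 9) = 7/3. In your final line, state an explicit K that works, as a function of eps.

K = 8/eps

Suppose eps > 0. For m ≥ 1, |(7m - 3)/(3m + 9) − (7/3)| = |-72|/(3(3m + 9)) = 72/(3(3m + 9)).
Since 3m + 9 ≥ 3m for m ≥ 1, this is ≤ 72/(3·3m) = 8/m.
So |(7m - 3)/(3m + 9) − (7/3)| < eps whenever m > 8/eps.
Take K = 8/eps. If m > K then |(7m - 3)/(3m + 9) − (7/3)| ≤ 8/m < eps.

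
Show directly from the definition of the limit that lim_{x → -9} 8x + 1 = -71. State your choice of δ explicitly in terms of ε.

δ = ε/8

Let ε > 0 be given. We need δ > 0 so that 0 < |x + 9| < δ implies |(8x + 1) + 71| < ε.
|(8x + 1) + 71| = |8x + 72| = 8|x + 9|.
So 8|x + 9| < ε exactly when |x + 9| < ε/8.
Take δ = ε/8. If 0 < |x + 9| < δ then |(8x + 1) + 71| = 8|x + 9| < 8·(ε/8) = ε.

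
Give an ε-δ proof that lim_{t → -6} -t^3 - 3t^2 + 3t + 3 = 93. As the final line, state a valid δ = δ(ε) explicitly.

δ = min(1, ε/85)

Fix ε > 0. We want δ > 0 such that 0 < |t + 6| < δ implies |(-t^3 - 3t^2 + 3t + 3) − 93| < ε.
(-t^3 - 3t^2 + 3t + 3) − 93 = -t^3 - 3t^2 + 3t - 90 = (t + 6)(-t^2 + 3t - 15).
So |(-t^3 - 3t^2 + 3t + 3) − 93| = |t + 6|·|-t^2 + 3t - 15|.
Require δ ≤ 1. Then |t + 6| < 1 gives |t| < 7, and by the triangle inequality |-t^2 + 3t - 15| ≤ 7^2 + 3·7 + 15 = 85.
Hence |(-t^3 - 3t^2 + 3t + 3) − 93| ≤ 85|t + 6| < ε provided |t + 6| < ε/85.
Take δ = min(1, ε/85). Then 0 < |t + 6| < δ gives both |t + 6| < 1 and |t + 6| < ε/85, so |(-t^3 - 3t^2 + 3t + 3) − 93| < ε.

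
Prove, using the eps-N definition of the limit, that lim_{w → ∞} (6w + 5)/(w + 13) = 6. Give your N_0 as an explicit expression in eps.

Fix eps > 0. We seek N_0 > 0 such that w > N_0 implies |(6w + 5)/(w + 13) − 6| < eps.
(6w + 5)/(w + 13) − 6 = ((6w + 5) − 6(w + 13)) / ((w + 13)) = -73/((w + 13)).
For w > 0 we have w + 13 > w, so |(6w + 5)/(w + 13) − 6| = 73/((w + 13)) < 73/(w) = 73/w.
Thus |(6w + 5)/(w + 13) − 6| < eps whenever w > 73/eps.
Take N_0 = 73/eps. If w > N_0 then |(6w + 5)/(w + 13) − 6| < 73/w < eps.

N_0 = 73/eps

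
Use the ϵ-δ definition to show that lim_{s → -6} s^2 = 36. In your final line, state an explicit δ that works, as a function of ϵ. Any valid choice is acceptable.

δ = min(1, ϵ/13)

Let ϵ > 0 be given. We seek δ > 0 with 0 < |s + 6| < δ ⇒ |s^2 − 36| < ϵ.
Factor: s^2 − 36 = (s + 6)(s - 6), so |s^2 − 36| = |s + 6|·|s - 6|.
Impose δ ≤ 1 so that |s| < 7; then |s - 6| ≤ 13.
Hence |s^2 − 36| ≤ 13|s + 6|, which is < ϵ once |s + 6| < ϵ/13.
Take δ = min(1, ϵ/13). If 0 < |s + 6| < δ then both bounds hold and |s^2 − 36| ≤ 13|s + 6| < 13·(ϵ/13) = ϵ.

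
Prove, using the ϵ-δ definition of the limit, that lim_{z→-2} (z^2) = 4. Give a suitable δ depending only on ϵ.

Let ϵ > 0. We seek δ > 0 with 0 < |z + 2| < δ ⇒ |z^2 − 4| < ϵ.
Factor: z^2 − 4 = (z + 2)(z - 2), so |z^2 − 4| = |z + 2|·|z - 2|.
Impose δ ≤ 1 so that |z| < 3; then |z - 2| ≤ 5.
Hence |z^2 − 4| ≤ 5|z + 2|, which is < ϵ once |z + 2| < ϵ/5.
Take δ = min(1, ϵ/5). If 0 < |z + 2| < δ then both bounds hold and |z^2 − 4| ≤ 5|z + 2| < 5·(ϵ/5) = ϵ.

δ = min(1, ϵ/5)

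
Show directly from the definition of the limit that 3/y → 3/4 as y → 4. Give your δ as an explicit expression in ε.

δ = min(2, (8/3)ε)

Fix ε > 0. We seek δ > 0 such that 0 < |y − 4| < δ implies |3/y − (3/4)| < ε.
|3/y − (3/4)| = 3·|4 − y|/(4·|y|) = 3|y − 4|/(4|y|).
Require δ ≤ 2 so that |y| > 4 − 2 = 2, hence 4|y| > 8.
Then |3/y − (3/4)| < 3|y − 4|/8, which is < ε when |y − 4| < (8/3)ε.
Take δ = min(2, (8/3)ε). Then 0 < |y − 4| < δ gives both |y − 4| < 2 and |y − 4| < (8/3)ε, so |3/y − (3/4)| < ε.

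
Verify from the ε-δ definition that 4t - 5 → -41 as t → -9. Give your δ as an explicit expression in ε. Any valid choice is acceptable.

Let ε > 0. We need δ > 0 so that 0 < |t + 9| < δ implies |(4t - 5) + 41| < ε.
|(4t - 5) + 41| = |4t + 36| = 4|t + 9|.
So 4|t + 9| < ε exactly when |t + 9| < ε/4.
Take δ = ε/4. If 0 < |t + 9| < δ then |(4t - 5) + 41| = 4|t + 9| < 4·(ε/4) = ε.

δ = ε/4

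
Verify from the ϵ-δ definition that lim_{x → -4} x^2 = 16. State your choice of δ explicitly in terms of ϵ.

δ = min(2, ϵ/10)

Suppose ϵ > 0. We seek δ > 0 with 0 < |x + 4| < δ ⇒ |x^2 − 16| < ϵ.
Factor: x^2 − 16 = (x + 4)(x - 4), so |x^2 − 16| = |x + 4|·|x - 4|.
Impose δ ≤ 2 so that |x| < 6; then |x - 4| ≤ 10.
Hence |x^2 − 16| ≤ 10|x + 4|, which is < ϵ once |x + 4| < ϵ/10.
Take δ = min(2, ϵ/10). If 0 < |x + 4| < δ then both bounds hold and |x^2 − 16| ≤ 10|x + 4| < 10·(ϵ/10) = ϵ.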